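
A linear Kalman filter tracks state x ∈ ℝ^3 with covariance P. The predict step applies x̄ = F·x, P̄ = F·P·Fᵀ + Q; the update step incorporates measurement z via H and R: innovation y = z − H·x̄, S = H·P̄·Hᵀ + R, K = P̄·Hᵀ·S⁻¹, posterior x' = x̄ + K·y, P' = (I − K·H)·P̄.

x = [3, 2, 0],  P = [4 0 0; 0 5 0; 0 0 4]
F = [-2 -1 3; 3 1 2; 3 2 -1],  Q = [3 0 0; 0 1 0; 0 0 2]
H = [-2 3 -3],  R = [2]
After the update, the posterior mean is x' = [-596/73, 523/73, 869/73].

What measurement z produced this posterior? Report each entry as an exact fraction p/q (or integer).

z = [2]

x̄ = F·x = [-8, 11, 13]
P̄ = F·P·Fᵀ + Q = [60 -5 -46; -5 58 38; -46 38 62]
S = H·P̄·Hᵀ + R = [146]
K = P̄·Hᵀ·S⁻¹ = [3/146; 35/73; 10/73]
x' − x̄ = [-12/73, -280/73, -80/73] = K·y
y = (KᵀK)⁻¹·Kᵀ·(x' − x̄) = [-8]
z = y + H·x̄ = [-8] + [10] = [2]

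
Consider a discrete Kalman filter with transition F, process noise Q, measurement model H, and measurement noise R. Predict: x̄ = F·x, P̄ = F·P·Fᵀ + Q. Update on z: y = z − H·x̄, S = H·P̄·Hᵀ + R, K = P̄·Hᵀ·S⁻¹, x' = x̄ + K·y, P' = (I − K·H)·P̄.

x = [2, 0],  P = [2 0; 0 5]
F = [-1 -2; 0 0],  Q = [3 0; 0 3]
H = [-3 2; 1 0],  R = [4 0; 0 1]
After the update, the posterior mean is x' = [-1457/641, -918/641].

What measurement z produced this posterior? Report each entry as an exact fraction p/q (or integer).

x̄ = F·x = [-2, 0]
P̄ = F·P·Fᵀ + Q = [25 0; 0 3]
S = H·P̄·Hᵀ + R = [241 -75; -75 26]
K = P̄·Hᵀ·S⁻¹ = [-75/641 400/641; 156/641 450/641]
x' − x̄ = [-175/641, -918/641] = K·y
y = (KᵀK)⁻¹·Kᵀ·(x' − x̄) = [-3, -1]
z = y + H·x̄ = [-3, -1] + [6, -2] = [3, -3]

z = [3, -3]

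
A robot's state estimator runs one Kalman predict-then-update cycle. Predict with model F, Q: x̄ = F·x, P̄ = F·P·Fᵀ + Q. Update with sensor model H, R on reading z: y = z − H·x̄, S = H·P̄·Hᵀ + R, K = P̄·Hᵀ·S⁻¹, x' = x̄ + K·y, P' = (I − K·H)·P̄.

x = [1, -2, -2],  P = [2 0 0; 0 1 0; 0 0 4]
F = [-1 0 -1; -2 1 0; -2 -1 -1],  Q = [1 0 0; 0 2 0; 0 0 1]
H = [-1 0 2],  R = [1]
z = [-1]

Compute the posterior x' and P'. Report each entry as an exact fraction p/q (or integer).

x̄ = F·x = [1, -4, 2]
P̄ = F·P·Fᵀ + Q = [7 4 8; 4 11 7; 8 7 14]
y = z − H·x̄ = [-4]
S = H·P̄·Hᵀ + R = [32]
K = P̄·Hᵀ·S⁻¹ = [9/32; 5/16; 5/8]
x' = x̄ + K·y = [-1/8, -21/4, -1/2]
P' = (I − K·H)·P̄ = [143/32 19/16 19/8; 19/16 63/8 3/4; 19/8 3/4 3/2]

x' = [-1/8, -21/4, -1/2]
P' = [143/32 19/16 19/8; 19/16 63/8 3/4; 19/8 3/4 3/2]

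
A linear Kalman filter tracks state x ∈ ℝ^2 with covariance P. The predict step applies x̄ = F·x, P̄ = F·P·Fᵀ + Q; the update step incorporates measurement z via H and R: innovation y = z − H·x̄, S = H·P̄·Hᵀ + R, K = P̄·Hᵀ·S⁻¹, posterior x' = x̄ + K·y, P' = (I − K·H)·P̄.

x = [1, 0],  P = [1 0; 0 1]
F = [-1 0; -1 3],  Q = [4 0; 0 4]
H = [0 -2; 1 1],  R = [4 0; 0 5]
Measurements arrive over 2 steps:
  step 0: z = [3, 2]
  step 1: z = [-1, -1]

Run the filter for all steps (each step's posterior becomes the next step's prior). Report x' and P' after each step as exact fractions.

step 0: x̄ = F·x = [-1, -1]
step 0: P̄ = F·P·Fᵀ + Q = [5 1; 1 14]
step 0: y = z − H·x̄ = [1, 4]
step 0: S = H·P̄·Hᵀ + R = [60 -30; -30 26]
step 0: K = P̄·Hᵀ·S⁻¹ = [32/165 5/11; -139/330 1/11]
step 0: x' = x̄ + K·y = [167/165, -349/330]
step 0: P' = (I − K·H)·P̄ = [439/165 -64/165; -64/165 139/165]
step 1: x̄ = F·x = [-167/165, -1381/330]
step 1: P̄ = F·P·Fᵀ + Q = [1099/165 631/165; 631/165 2734/165]
step 1: y = z − H·x̄ = [-1546/165, 277/66]
step 1: S = H·P̄·Hᵀ + R = [11596/165 -1346/33; -1346/33 1184/33]
step 1: K = P̄·Hᵀ·S⁻¹ = [6321/35387 17527/35387; -29467/70774 3365/35387]
step 1: x' = x̄ + K·y = [-42963/70774, 4082/35387]
step 1: P' = (I − K·H)·P̄ = [100277/35387 -12642/35387; -12642/35387 29467/35387]

step 0: x' = [167/165, -349/330], P' = [439/165 -64/165; -64/165 139/165]
step 1: x' = [-42963/70774, 4082/35387], P' = [100277/35387 -12642/35387; -12642/35387 29467/35387]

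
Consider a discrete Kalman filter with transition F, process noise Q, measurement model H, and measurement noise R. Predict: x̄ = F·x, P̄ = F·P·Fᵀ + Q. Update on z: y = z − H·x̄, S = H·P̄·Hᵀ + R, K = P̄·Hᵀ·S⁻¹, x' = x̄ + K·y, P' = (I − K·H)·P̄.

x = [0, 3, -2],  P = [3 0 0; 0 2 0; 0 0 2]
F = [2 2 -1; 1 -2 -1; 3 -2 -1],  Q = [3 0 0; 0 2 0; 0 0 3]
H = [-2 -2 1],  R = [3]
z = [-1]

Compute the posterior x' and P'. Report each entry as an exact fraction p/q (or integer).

x' = [214/79, -437/79, -558/79]
P' = [531/79 -418/79 112/79; -418/79 1064/79 1259/79; 112/79 1259/79 2676/79]

x̄ = F·x = [8, -4, -4]
P̄ = F·P·Fᵀ + Q = [25 0 12; 0 15 19; 12 19 40]
y = z − H·x̄ = [11]
S = H·P̄·Hᵀ + R = [79]
K = P̄·Hᵀ·S⁻¹ = [-38/79; -11/79; -22/79]
x' = x̄ + K·y = [214/79, -437/79, -558/79]
P' = (I − K·H)·P̄ = [531/79 -418/79 112/79; -418/79 1064/79 1259/79; 112/79 1259/79 2676/79]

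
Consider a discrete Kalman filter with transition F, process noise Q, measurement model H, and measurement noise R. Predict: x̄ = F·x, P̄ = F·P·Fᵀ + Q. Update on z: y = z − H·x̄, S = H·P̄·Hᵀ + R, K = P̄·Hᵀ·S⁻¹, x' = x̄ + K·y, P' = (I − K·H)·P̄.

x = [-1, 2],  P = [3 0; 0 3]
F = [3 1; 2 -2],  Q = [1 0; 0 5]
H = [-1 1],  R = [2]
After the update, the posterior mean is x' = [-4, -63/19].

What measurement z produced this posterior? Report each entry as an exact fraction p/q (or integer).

z = [1]

x̄ = F·x = [-1, -6]
P̄ = F·P·Fᵀ + Q = [31 12; 12 29]
S = H·P̄·Hᵀ + R = [38]
K = P̄·Hᵀ·S⁻¹ = [-1/2; 17/38]
x' − x̄ = [-3, 51/19] = K·y
y = (KᵀK)⁻¹·Kᵀ·(x' − x̄) = [6]
z = y + H·x̄ = [6] + [-5] = [1]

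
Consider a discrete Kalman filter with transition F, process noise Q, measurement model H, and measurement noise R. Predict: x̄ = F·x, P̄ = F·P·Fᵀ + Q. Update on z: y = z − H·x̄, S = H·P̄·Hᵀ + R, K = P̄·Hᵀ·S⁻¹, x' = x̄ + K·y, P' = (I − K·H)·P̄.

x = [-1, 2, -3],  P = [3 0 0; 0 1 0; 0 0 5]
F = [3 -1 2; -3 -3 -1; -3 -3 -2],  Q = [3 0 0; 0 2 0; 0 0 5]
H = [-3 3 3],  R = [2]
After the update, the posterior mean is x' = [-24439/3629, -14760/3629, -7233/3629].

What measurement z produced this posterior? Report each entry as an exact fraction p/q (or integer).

x̄ = F·x = [-11, 0, 3]
P̄ = F·P·Fᵀ + Q = [51 -34 -44; -34 43 46; -44 46 61]
S = H·P̄·Hᵀ + R = [3629]
K = P̄·Hᵀ·S⁻¹ = [-387/3629; 369/3629; 453/3629]
x' − x̄ = [15480/3629, -14760/3629, -18120/3629] = K·y
y = (KᵀK)⁻¹·Kᵀ·(x' − x̄) = [-40]
z = y + H·x̄ = [-40] + [42] = [2]

z = [2]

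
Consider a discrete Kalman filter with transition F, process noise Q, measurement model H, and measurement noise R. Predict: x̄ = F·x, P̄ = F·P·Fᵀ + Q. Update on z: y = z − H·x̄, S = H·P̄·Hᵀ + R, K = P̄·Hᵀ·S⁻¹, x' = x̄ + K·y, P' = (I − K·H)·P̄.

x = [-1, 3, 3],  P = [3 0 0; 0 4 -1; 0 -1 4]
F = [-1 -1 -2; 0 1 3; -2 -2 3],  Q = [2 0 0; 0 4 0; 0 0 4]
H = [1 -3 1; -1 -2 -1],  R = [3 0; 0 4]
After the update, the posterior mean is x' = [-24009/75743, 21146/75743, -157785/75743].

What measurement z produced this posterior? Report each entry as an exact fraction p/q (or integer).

z = [-3, 2]

x̄ = F·x = [-8, 12, 5]
P̄ = F·P·Fᵀ + Q = [21 -23 -11; -23 38 31; -11 31 80]
S = H·P̄·Hᵀ + R = [376 157; 157 267]
K = P̄·Hᵀ·S⁻¹ = [15441/75743 1133/75743; -15114/75743 -14942/75743; 14159/75743 -45488/75743]
x' − x̄ = [581935/75743, -887770/75743, -536500/75743] = K·y
y = (KᵀK)⁻¹·Kᵀ·(x' − x̄) = [36, 23]
z = y + H·x̄ = [36, 23] + [-39, -21] = [-3, 2]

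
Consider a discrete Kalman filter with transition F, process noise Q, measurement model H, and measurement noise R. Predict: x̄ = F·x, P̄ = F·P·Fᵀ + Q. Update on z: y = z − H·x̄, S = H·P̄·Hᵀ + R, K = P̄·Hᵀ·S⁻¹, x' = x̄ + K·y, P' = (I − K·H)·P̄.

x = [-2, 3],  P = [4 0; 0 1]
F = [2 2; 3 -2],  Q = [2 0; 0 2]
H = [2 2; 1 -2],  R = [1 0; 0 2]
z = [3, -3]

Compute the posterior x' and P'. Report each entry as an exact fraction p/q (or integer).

x' = [3137/9904, 1533/1238]
P' = [1583/4952 -97/619; -97/619 150/619]

x̄ = F·x = [2, -12]
P̄ = F·P·Fᵀ + Q = [22 20; 20 42]
y = z − H·x̄ = [23, -29]
S = H·P̄·Hᵀ + R = [417 -164; -164 112]
K = P̄·Hᵀ·S⁻¹ = [807/2476 3135/9904; 106/619 -397/1238]
x' = x̄ + K·y = [3137/9904, 1533/1238]
P' = (I − K·H)·P̄ = [1583/4952 -97/619; -97/619 150/619]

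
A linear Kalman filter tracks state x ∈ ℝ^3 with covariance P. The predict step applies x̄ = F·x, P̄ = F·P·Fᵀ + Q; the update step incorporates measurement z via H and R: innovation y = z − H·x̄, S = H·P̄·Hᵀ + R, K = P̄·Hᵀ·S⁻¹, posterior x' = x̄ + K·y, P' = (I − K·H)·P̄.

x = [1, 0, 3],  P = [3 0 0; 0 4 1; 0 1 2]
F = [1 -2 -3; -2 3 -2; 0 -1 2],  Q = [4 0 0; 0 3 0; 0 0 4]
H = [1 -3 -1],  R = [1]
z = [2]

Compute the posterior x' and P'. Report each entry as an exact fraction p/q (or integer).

x' = [-5536/565, -3304/565, 3238/565]
P' = [13816/565 6309/565 -5238/565; 6309/565 3451/565 -3892/565; -5238/565 -3892/565 6419/565]

x̄ = F·x = [-8, -8, 6]
P̄ = F·P·Fᵀ + Q = [53 -23 -5; -23 47 -12; -5 -12 12]
y = z − H·x̄ = [-8]
S = H·P̄·Hᵀ + R = [565]
K = P̄·Hᵀ·S⁻¹ = [127/565; -152/565; 19/565]
x' = x̄ + K·y = [-5536/565, -3304/565, 3238/565]
P' = (I − K·H)·P̄ = [13816/565 6309/565 -5238/565; 6309/565 3451/565 -3892/565; -5238/565 -3892/565 6419/565]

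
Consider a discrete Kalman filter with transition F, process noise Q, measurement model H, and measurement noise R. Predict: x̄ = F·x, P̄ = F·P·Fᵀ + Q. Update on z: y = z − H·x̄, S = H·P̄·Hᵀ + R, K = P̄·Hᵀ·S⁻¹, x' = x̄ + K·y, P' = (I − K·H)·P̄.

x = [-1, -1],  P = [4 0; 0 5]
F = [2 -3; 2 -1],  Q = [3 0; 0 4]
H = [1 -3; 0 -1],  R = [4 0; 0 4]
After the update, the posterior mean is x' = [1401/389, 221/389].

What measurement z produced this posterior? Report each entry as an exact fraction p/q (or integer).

z = [2, -1]

x̄ = F·x = [1, -1]
P̄ = F·P·Fᵀ + Q = [64 31; 31 25]
S = H·P̄·Hᵀ + R = [107 44; 44 29]
K = P̄·Hᵀ·S⁻¹ = [523/1167 -2041/1167; -176/1167 -739/1167]
x' − x̄ = [1012/389, 610/389] = K·y
y = (KᵀK)⁻¹·Kᵀ·(x' − x̄) = [-2, -2]
z = y + H·x̄ = [-2, -2] + [4, 1] = [2, -1]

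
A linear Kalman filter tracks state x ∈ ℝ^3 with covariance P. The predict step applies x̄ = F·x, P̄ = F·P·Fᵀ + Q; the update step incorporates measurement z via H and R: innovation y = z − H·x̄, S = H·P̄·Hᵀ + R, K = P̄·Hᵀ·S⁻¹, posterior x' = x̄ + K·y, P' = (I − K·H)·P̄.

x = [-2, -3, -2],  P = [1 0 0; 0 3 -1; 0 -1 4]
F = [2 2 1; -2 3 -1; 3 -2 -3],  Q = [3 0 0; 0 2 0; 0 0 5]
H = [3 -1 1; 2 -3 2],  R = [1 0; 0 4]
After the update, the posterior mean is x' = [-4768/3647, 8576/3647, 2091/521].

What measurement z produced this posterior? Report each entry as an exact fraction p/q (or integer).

x̄ = F·x = [-12, -3, 6]
P̄ = F·P·Fᵀ + Q = [19 9 -10; 9 43 -5; -10 -5 50]
S = H·P̄·Hᵀ + R = [161 189; 189 539]
K = P̄·Hᵀ·S⁻¹ = [3169/7294 -1233/7294; 825/3647 -1108/3647; -320/3647 755/3647]
x' − x̄ = [38996/3647, 19517/3647, -1035/521] = K·y
y = (KᵀK)⁻¹·Kᵀ·(x' − x̄) = [25, 1]
z = y + H·x̄ = [25, 1] + [-27, -3] = [-2, -2]

z = [-2, -2]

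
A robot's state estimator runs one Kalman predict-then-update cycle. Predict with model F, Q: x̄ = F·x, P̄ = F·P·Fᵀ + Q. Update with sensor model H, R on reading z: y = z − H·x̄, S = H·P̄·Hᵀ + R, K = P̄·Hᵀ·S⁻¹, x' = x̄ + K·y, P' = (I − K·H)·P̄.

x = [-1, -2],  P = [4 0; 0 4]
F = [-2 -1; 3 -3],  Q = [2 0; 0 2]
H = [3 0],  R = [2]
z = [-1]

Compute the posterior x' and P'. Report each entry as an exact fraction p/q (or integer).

x̄ = F·x = [4, 3]
P̄ = F·P·Fᵀ + Q = [22 -12; -12 74]
y = z − H·x̄ = [-13]
S = H·P̄·Hᵀ + R = [200]
K = P̄·Hᵀ·S⁻¹ = [33/100; -9/50]
x' = x̄ + K·y = [-29/100, 267/50]
P' = (I − K·H)·P̄ = [11/50 -3/25; -3/25 1688/25]

x' = [-29/100, 267/50]
P' = [11/50 -3/25; -3/25 1688/25]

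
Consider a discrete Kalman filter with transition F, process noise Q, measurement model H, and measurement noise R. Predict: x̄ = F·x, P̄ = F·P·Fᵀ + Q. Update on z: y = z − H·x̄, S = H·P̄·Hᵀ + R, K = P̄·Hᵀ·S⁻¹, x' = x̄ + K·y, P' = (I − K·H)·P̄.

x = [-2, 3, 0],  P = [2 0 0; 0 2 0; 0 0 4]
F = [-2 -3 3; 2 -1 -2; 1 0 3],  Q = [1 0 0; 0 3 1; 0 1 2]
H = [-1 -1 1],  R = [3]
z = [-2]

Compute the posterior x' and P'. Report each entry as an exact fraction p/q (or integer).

x̄ = F·x = [-5, -7, -2]
P̄ = F·P·Fᵀ + Q = [63 -26 32; -26 29 -19; 32 -19 40]
y = z − H·x̄ = [-12]
S = H·P̄·Hᵀ + R = [57]
K = P̄·Hᵀ·S⁻¹ = [-5/57; -22/57; 9/19]
x' = x̄ + K·y = [-75/19, -45/19, -146/19]
P' = (I − K·H)·P̄ = [3566/57 -1592/57 653/19; -1592/57 1169/57 -163/19; 653/19 -163/19 517/19]

x' = [-75/19, -45/19, -146/19]
P' = [3566/57 -1592/57 653/19; -1592/57 1169/57 -163/19; 653/19 -163/19 517/19]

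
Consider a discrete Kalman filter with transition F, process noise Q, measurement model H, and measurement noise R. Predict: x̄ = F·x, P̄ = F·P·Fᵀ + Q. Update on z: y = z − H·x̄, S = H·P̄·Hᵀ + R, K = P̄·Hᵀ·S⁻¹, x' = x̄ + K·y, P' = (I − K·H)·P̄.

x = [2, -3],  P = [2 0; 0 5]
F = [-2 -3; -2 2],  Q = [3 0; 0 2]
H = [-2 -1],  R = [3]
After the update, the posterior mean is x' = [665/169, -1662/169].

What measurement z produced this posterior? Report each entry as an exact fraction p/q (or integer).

x̄ = F·x = [5, -10]
P̄ = F·P·Fᵀ + Q = [56 -22; -22 30]
S = H·P̄·Hᵀ + R = [169]
K = P̄·Hᵀ·S⁻¹ = [-90/169; 14/169]
x' − x̄ = [-180/169, 28/169] = K·y
y = (KᵀK)⁻¹·Kᵀ·(x' − x̄) = [2]
z = y + H·x̄ = [2] + [0] = [2]

z = [2]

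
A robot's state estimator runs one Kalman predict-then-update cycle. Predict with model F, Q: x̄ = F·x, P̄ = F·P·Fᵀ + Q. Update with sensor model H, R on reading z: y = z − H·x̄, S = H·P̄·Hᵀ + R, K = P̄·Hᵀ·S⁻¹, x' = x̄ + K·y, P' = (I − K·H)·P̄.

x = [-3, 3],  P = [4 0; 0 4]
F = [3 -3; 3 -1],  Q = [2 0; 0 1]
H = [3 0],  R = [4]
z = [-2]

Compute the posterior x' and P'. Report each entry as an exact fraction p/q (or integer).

x' = [-258/335, -276/335]
P' = [148/335 96/335; 96/335 3367/335]

x̄ = F·x = [-18, -12]
P̄ = F·P·Fᵀ + Q = [74 48; 48 41]
y = z − H·x̄ = [52]
S = H·P̄·Hᵀ + R = [670]
K = P̄·Hᵀ·S⁻¹ = [111/335; 72/335]
x' = x̄ + K·y = [-258/335, -276/335]
P' = (I − K·H)·P̄ = [148/335 96/335; 96/335 3367/335]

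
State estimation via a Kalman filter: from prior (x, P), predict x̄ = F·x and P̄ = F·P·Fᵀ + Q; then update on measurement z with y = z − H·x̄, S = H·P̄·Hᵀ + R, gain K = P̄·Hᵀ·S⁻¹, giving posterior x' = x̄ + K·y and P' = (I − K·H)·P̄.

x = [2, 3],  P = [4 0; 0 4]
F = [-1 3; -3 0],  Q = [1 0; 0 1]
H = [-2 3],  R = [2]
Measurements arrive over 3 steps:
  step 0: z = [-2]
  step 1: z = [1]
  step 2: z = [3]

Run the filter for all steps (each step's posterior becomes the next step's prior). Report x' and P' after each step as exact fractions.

step 0: x' = [221/71, 96/71], P' = [12439/355 8262/355; 8262/355 5566/355]
step 1: x' = [-283263/150922, -69633/75461], P' = [3155869/1509220 503019/377305; 503019/377305 403846/377305]
step 2: x' = [289332/434419, 644247/434419], P' = [841003762/404444089 533878902/404444089; 533878902/404444089 427264786/404444089]

step 0: x̄ = F·x = [7, -6]
step 0: P̄ = F·P·Fᵀ + Q = [41 12; 12 37]
step 0: y = z − H·x̄ = [30]
step 0: S = H·P̄·Hᵀ + R = [355]
step 0: K = P̄·Hᵀ·S⁻¹ = [-46/355; 87/355]
step 0: x' = x̄ + K·y = [221/71, 96/71]
step 0: P' = (I − K·H)·P̄ = [12439/355 8262/355; 8262/355 5566/355]
step 1: x̄ = F·x = [67/71, -663/71]
step 1: P̄ = F·P·Fᵀ + Q = [13316/355 -37041/355; -37041/355 112306/355]
step 1: y = z − H·x̄ = [2194/71]
step 1: S = H·P̄·Hᵀ + R = [301844/71]
step 1: K = P̄·Hᵀ·S⁻¹ = [-27551/301844; 20550/75461]
step 1: x' = x̄ + K·y = [-283263/150922, -69633/75461]
step 1: P' = (I − K·H)·P̄ = [3155869/1509220 503019/377305; 503019/377305 403846/377305]
step 2: x̄ = F·x = [-134535/150922, 849789/150922]
step 2: P̄ = F·P·Fᵀ + Q = [7131089/1509220 -8641077/1509220; -8641077/1509220 29912041/1509220]
step 2: y = z − H·x̄ = [-2365671/150922]
step 2: S = H·P̄·Hᵀ + R = [404444089/1509220]
step 2: K = P̄·Hᵀ·S⁻¹ = [-40185409/404444089; 107018277/404444089]
step 2: x' = x̄ + K·y = [289332/434419, 644247/434419]
step 2: P' = (I − K·H)·P̄ = [841003762/404444089 533878902/404444089; 533878902/404444089 427264786/404444089]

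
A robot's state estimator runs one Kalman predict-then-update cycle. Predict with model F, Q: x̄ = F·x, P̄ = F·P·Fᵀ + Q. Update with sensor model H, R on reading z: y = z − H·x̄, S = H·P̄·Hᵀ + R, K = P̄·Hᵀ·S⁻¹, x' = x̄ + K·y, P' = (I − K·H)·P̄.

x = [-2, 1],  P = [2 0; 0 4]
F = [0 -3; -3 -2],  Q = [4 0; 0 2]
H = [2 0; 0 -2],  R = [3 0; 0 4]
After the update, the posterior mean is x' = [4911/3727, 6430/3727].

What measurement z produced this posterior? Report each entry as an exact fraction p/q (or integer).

x̄ = F·x = [-3, 4]
P̄ = F·P·Fᵀ + Q = [40 24; 24 36]
S = H·P̄·Hᵀ + R = [163 -96; -96 148]
K = P̄·Hᵀ·S⁻¹ = [1808/3727 -36/3727; 48/3727 -1782/3727]
x' − x̄ = [16092/3727, -8478/3727] = K·y
y = (KᵀK)⁻¹·Kᵀ·(x' − x̄) = [9, 5]
z = y + H·x̄ = [9, 5] + [-6, -8] = [3, -3]

z = [3, -3]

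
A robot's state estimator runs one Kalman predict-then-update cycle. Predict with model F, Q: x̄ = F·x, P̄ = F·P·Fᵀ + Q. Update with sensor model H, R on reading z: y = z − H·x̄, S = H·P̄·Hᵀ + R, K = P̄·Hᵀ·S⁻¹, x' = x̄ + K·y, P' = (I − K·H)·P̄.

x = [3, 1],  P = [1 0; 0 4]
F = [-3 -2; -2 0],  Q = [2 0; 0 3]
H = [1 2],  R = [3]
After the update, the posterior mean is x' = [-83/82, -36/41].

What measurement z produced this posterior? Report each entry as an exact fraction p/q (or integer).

x̄ = F·x = [-11, -6]
P̄ = F·P·Fᵀ + Q = [27 6; 6 7]
S = H·P̄·Hᵀ + R = [82]
K = P̄·Hᵀ·S⁻¹ = [39/82; 10/41]
x' − x̄ = [819/82, 210/41] = K·y
y = (KᵀK)⁻¹·Kᵀ·(x' − x̄) = [21]
z = y + H·x̄ = [21] + [-23] = [-2]

z = [-2]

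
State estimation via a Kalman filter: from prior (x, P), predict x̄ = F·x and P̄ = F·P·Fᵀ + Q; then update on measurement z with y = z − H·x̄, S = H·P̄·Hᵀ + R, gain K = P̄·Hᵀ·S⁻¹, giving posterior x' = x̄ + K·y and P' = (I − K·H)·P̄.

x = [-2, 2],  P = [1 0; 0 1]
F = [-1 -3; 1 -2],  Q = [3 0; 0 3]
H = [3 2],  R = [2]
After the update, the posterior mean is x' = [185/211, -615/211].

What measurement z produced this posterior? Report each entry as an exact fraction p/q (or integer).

x̄ = F·x = [-4, -6]
P̄ = F·P·Fᵀ + Q = [13 5; 5 8]
S = H·P̄·Hᵀ + R = [211]
K = P̄·Hᵀ·S⁻¹ = [49/211; 31/211]
x' − x̄ = [1029/211, 651/211] = K·y
y = (KᵀK)⁻¹·Kᵀ·(x' − x̄) = [21]
z = y + H·x̄ = [21] + [-24] = [-3]

z = [-3]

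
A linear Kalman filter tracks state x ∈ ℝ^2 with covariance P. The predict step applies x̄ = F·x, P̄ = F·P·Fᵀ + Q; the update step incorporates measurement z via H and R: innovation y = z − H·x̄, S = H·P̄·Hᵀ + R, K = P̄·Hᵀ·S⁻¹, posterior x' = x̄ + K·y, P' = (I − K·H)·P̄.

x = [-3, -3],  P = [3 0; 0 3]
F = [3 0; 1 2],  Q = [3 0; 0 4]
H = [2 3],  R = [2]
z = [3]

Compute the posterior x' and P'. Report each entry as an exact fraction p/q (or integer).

x' = [567/401, -9/401]
P' = [4461/401 -2916/401; -2916/401 1994/401]

x̄ = F·x = [-9, -9]
P̄ = F·P·Fᵀ + Q = [30 9; 9 19]
y = z − H·x̄ = [48]
S = H·P̄·Hᵀ + R = [401]
K = P̄·Hᵀ·S⁻¹ = [87/401; 75/401]
x' = x̄ + K·y = [567/401, -9/401]
P' = (I − K·H)·P̄ = [4461/401 -2916/401; -2916/401 1994/401]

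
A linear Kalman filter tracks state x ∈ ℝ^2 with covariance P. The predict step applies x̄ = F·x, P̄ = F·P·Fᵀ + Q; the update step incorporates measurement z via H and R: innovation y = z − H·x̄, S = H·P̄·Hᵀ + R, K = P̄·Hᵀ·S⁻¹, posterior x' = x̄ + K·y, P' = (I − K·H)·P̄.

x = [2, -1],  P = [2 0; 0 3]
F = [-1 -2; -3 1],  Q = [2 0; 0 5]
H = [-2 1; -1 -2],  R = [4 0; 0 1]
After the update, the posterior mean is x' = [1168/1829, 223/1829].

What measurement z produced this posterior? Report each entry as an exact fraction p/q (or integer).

x̄ = F·x = [0, -7]
P̄ = F·P·Fᵀ + Q = [16 0; 0 26]
S = H·P̄·Hᵀ + R = [94 -20; -20 121]
K = P̄·Hᵀ·S⁻¹ = [-2096/5487 -1072/5487; 351/1829 -728/1829]
x' − x̄ = [1168/1829, 13026/1829] = K·y
y = (KᵀK)⁻¹·Kᵀ·(x' − x̄) = [6, -15]
z = y + H·x̄ = [6, -15] + [-7, 14] = [-1, -1]

z = [-1, -1]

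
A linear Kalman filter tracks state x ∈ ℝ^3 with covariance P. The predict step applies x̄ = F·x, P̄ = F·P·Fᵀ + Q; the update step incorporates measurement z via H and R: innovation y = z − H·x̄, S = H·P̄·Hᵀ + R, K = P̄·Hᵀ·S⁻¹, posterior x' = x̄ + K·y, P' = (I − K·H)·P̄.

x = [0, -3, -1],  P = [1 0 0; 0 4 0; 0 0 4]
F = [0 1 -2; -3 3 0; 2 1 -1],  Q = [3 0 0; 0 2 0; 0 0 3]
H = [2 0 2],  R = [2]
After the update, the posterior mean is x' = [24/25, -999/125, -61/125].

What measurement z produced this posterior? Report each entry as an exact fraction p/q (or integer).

x̄ = F·x = [-1, -9, -2]
P̄ = F·P·Fᵀ + Q = [23 12 12; 12 47 6; 12 6 15]
S = H·P̄·Hᵀ + R = [250]
K = P̄·Hᵀ·S⁻¹ = [7/25; 18/125; 27/125]
x' − x̄ = [49/25, 126/125, 189/125] = K·y
y = (KᵀK)⁻¹·Kᵀ·(x' − x̄) = [7]
z = y + H·x̄ = [7] + [-6] = [1]

z = [1]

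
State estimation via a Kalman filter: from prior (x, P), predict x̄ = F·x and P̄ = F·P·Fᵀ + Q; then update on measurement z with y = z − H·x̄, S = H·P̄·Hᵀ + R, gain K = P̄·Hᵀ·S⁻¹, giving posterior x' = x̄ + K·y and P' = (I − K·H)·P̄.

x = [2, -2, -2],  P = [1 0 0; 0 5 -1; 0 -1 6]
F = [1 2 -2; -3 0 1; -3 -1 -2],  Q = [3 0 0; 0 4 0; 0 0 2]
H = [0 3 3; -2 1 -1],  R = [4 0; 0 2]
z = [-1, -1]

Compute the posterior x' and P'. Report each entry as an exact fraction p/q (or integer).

x' = [-276580/93393, -344903/93393, 307364/93393]
P' = [486874/93393 450941/93393 -456737/93393; 450941/93393 471742/93393 -456982/93393; -456737/93393 -456982/93393 483370/93393]

x̄ = F·x = [2, -8, 0]
P̄ = F·P·Fᵀ + Q = [56 -17 13; -17 19 -2; 13 -2 36]
y = z − H·x̄ = [23, 11]
S = H·P̄·Hᵀ + R = [463 -27; -27 405]
K = P̄·Hᵀ·S⁻¹ = [-161/3459 -33035/93393; 410/3459 13421/93393; 733/3459 -13439/93393]
x' = x̄ + K·y = [-276580/93393, -344903/93393, 307364/93393]
P' = (I − K·H)·P̄ = [486874/93393 450941/93393 -456737/93393; 450941/93393 471742/93393 -456982/93393; -456737/93393 -456982/93393 483370/93393]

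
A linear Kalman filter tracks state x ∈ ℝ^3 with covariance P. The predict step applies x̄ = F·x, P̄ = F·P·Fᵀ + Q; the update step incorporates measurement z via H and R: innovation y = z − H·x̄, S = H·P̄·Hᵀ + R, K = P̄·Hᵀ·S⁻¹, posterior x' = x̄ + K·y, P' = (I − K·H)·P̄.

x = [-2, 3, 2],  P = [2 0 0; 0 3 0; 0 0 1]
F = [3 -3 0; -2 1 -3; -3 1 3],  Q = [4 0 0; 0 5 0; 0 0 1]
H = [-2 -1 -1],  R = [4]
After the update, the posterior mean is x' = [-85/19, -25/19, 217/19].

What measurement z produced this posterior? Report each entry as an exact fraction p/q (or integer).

x̄ = F·x = [-15, 1, 15]
P̄ = F·P·Fᵀ + Q = [49 -21 -27; -21 25 6; -27 6 31]
S = H·P̄·Hᵀ + R = [76]
K = P̄·Hᵀ·S⁻¹ = [-25/38; 11/76; 17/76]
x' − x̄ = [200/19, -44/19, -68/19] = K·y
y = (KᵀK)⁻¹·Kᵀ·(x' − x̄) = [-16]
z = y + H·x̄ = [-16] + [14] = [-2]

z = [-2]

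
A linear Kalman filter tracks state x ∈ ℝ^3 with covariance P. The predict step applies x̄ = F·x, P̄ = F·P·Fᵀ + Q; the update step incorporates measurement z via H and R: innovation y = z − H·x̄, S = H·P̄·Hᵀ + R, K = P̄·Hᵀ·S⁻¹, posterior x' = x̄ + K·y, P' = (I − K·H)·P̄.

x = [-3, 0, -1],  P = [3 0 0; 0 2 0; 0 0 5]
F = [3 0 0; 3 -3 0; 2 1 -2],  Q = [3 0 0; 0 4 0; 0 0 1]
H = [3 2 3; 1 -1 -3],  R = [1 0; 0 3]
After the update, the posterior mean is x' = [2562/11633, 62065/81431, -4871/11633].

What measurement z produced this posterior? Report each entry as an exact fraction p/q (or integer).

z = [1, 1]

x̄ = F·x = [-9, -9, -4]
P̄ = F·P·Fᵀ + Q = [30 27 18; 27 49 12; 18 12 35]
S = H·P̄·Hᵀ + R = [1574 -566; -566 307]
K = P̄·Hᵀ·S⁻¹ = [2280/11633 2271/11633; 33177/162862 15199/81431; 21/23266 -3732/11633]
x' − x̄ = [107259/11633, 794944/81431, 41661/11633] = K·y
y = (KᵀK)⁻¹·Kᵀ·(x' − x̄) = [58, -11]
z = y + H·x̄ = [58, -11] + [-57, 12] = [1, 1]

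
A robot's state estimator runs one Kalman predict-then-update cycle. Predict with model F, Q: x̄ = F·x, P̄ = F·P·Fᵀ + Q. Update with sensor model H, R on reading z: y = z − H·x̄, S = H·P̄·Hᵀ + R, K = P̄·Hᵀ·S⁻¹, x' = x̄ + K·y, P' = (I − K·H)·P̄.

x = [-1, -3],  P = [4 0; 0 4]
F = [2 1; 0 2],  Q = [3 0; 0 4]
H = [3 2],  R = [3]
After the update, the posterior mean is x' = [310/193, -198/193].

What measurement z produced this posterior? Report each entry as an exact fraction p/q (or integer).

x̄ = F·x = [-5, -6]
P̄ = F·P·Fᵀ + Q = [23 8; 8 20]
S = H·P̄·Hᵀ + R = [386]
K = P̄·Hᵀ·S⁻¹ = [85/386; 32/193]
x' − x̄ = [1275/193, 960/193] = K·y
y = (KᵀK)⁻¹·Kᵀ·(x' − x̄) = [30]
z = y + H·x̄ = [30] + [-27] = [3]

z = [3]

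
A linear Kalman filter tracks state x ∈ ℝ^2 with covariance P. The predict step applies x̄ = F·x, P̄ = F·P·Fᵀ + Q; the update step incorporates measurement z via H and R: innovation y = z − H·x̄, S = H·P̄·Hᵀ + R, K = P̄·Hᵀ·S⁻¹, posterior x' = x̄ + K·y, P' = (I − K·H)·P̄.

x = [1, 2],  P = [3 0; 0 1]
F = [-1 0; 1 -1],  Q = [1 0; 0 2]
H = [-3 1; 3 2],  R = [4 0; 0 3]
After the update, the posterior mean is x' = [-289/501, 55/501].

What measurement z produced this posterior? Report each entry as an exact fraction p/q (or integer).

z = [2, -1]

x̄ = F·x = [-1, -1]
P̄ = F·P·Fᵀ + Q = [4 -3; -3 6]
S = H·P̄·Hᵀ + R = [64 -15; -15 27]
K = P̄·Hᵀ·S⁻¹ = [-35/167 53/501; 50/167 139/501]
x' − x̄ = [212/501, 556/501] = K·y
y = (KᵀK)⁻¹·Kᵀ·(x' − x̄) = [0, 4]
z = y + H·x̄ = [0, 4] + [2, -5] = [2, -1]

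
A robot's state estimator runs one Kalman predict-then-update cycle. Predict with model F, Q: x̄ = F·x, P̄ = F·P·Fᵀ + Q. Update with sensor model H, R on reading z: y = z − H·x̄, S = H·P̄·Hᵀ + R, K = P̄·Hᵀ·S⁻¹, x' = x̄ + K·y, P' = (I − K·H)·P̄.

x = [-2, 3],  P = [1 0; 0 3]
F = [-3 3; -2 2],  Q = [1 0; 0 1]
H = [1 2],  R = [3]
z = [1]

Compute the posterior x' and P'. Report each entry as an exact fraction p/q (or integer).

x̄ = F·x = [15, 10]
P̄ = F·P·Fᵀ + Q = [37 24; 24 17]
y = z − H·x̄ = [-34]
S = H·P̄·Hᵀ + R = [204]
K = P̄·Hᵀ·S⁻¹ = [5/12; 29/102]
x' = x̄ + K·y = [5/6, 1/3]
P' = (I − K·H)·P̄ = [19/12 -1/6; -1/6 26/51]

x' = [5/6, 1/3]
P' = [19/12 -1/6; -1/6 26/51]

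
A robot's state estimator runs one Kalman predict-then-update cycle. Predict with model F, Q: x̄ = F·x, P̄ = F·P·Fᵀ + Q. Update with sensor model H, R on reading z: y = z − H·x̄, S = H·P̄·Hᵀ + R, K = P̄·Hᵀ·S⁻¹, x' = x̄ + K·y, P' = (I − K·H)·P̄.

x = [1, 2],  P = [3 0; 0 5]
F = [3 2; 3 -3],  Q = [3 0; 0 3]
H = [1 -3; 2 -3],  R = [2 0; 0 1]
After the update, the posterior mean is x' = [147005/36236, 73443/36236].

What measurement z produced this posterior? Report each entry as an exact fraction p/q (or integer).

x̄ = F·x = [7, -3]
P̄ = F·P·Fᵀ + Q = [50 -3; -3 75]
S = H·P̄·Hᵀ + R = [745 802; 802 912]
K = P̄·Hᵀ·S⁻¹ = [-16805/18118 33887/36236; -11337/18118 10761/36236]
x' − x̄ = [-106647/36236, 182151/36236] = K·y
y = (KᵀK)⁻¹·Kᵀ·(x' − x̄) = [-18, -21]
z = y + H·x̄ = [-18, -21] + [16, 23] = [-2, 2]

z = [-2, 2]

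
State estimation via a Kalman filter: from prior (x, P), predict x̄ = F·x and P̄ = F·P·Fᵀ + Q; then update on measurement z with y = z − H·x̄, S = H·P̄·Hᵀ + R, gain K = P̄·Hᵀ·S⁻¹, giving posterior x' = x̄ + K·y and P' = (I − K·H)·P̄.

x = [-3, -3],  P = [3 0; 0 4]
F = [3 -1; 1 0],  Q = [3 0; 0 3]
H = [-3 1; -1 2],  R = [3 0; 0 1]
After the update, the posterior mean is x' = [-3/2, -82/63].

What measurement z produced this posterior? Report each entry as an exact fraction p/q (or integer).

x̄ = F·x = [-6, -3]
P̄ = F·P·Fᵀ + Q = [34 9; 9 6]
S = H·P̄·Hᵀ + R = [261 51; 51 23]
K = P̄·Hᵀ·S⁻¹ = [-7/18 1/6; -106/567 103/189]
x' − x̄ = [9/2, 107/63] = K·y
y = (KᵀK)⁻¹·Kᵀ·(x' − x̄) = [-12, -1]
z = y + H·x̄ = [-12, -1] + [15, 0] = [3, -1]

z = [3, -1]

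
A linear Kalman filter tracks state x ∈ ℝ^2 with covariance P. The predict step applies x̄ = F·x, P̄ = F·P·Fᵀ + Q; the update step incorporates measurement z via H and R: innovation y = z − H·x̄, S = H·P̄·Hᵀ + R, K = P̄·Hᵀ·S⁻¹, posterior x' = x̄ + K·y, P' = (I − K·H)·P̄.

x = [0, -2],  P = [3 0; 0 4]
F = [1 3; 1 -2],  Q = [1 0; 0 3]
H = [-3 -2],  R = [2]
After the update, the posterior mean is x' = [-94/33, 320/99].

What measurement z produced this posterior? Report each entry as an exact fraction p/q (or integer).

z = [2]

x̄ = F·x = [-6, 4]
P̄ = F·P·Fᵀ + Q = [40 -21; -21 22]
S = H·P̄·Hᵀ + R = [198]
K = P̄·Hᵀ·S⁻¹ = [-13/33; 19/198]
x' − x̄ = [104/33, -76/99] = K·y
y = (KᵀK)⁻¹·Kᵀ·(x' − x̄) = [-8]
z = y + H·x̄ = [-8] + [10] = [2]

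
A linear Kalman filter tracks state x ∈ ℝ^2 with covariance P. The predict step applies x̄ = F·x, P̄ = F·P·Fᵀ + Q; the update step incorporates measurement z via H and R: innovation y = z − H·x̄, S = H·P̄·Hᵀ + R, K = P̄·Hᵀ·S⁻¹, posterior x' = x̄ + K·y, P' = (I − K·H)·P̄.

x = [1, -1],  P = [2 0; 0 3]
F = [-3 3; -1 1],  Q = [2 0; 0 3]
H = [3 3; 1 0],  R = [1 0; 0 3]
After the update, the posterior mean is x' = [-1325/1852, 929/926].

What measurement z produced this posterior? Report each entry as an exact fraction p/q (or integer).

x̄ = F·x = [-6, -2]
P̄ = F·P·Fᵀ + Q = [47 15; 15 8]
S = H·P̄·Hᵀ + R = [766 186; 186 50]
K = P̄·Hᵀ·S⁻¹ = [279/1852 703/1852; 165/926 -168/463]
x' − x̄ = [9787/1852, 2781/926] = K·y
y = (KᵀK)⁻¹·Kᵀ·(x' − x̄) = [25, 4]
z = y + H·x̄ = [25, 4] + [-24, -6] = [1, -2]

z = [1, -2]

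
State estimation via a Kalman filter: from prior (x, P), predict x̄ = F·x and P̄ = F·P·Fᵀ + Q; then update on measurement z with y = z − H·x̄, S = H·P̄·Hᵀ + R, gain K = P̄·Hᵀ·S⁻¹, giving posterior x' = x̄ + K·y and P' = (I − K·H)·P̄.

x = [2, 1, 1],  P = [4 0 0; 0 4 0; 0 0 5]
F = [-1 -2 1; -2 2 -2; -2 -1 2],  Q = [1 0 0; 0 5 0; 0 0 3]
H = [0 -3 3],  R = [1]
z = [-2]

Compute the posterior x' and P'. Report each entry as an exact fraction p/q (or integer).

x' = [-4011/1117, -3433/1117, -4176/1117]
P' = [11618/1117 7218/1117 7262/1117; 7218/1117 20820/1117 20751/1117; 7262/1117 20751/1117 20806/1117]

x̄ = F·x = [-3, -4, -3]
P̄ = F·P·Fᵀ + Q = [26 -18 26; -18 57 -12; 26 -12 43]
y = z − H·x̄ = [-5]
S = H·P̄·Hᵀ + R = [1117]
K = P̄·Hᵀ·S⁻¹ = [132/1117; -207/1117; 165/1117]
x' = x̄ + K·y = [-4011/1117, -3433/1117, -4176/1117]
P' = (I − K·H)·P̄ = [11618/1117 7218/1117 7262/1117; 7218/1117 20820/1117 20751/1117; 7262/1117 20751/1117 20806/1117]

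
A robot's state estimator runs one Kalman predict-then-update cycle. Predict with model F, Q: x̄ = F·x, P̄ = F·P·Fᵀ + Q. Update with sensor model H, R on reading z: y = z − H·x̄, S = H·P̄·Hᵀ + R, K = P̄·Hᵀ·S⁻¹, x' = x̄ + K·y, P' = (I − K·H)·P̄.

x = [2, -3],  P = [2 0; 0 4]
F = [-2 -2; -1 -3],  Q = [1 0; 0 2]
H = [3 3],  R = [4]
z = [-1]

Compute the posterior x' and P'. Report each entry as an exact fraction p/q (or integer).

x̄ = F·x = [2, 7]
P̄ = F·P·Fᵀ + Q = [25 28; 28 40]
y = z − H·x̄ = [-28]
S = H·P̄·Hᵀ + R = [1093]
K = P̄·Hᵀ·S⁻¹ = [159/1093; 204/1093]
x' = x̄ + K·y = [-2266/1093, 1939/1093]
P' = (I − K·H)·P̄ = [2044/1093 -1832/1093; -1832/1093 2104/1093]

x' = [-2266/1093, 1939/1093]
P' = [2044/1093 -1832/1093; -1832/1093 2104/1093]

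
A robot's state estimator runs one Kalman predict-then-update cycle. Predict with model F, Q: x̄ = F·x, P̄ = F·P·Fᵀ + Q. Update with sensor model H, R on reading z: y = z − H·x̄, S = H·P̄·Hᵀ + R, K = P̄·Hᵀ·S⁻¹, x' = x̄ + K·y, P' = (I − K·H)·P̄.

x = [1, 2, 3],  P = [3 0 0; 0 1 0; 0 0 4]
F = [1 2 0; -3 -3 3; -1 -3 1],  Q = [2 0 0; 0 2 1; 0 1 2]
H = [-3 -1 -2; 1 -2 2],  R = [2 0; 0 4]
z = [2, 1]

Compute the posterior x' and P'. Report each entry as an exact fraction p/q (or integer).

x' = [61849/12671, -53719/12671, -77604/12671]
P' = [67248/12671 -47424/12671 -75834/12671; -47424/12671 41638/12671 53696/12671; -75834/12671 53696/12671 89403/12671]

x̄ = F·x = [5, 0, -4]
P̄ = F·P·Fᵀ + Q = [9 -15 -9; -15 74 31; -9 31 18]
y = z − H·x̄ = [9, 4]
S = H·P̄·Hᵀ + R = [155 108; 108 157]
K = P̄·Hᵀ·S⁻¹ = [-1326/12671 2607/12671; -3379/12671 -5827/12671; -2500/12671 -1105/12671]
x' = x̄ + K·y = [61849/12671, -53719/12671, -77604/12671]
P' = (I − K·H)·P̄ = [67248/12671 -47424/12671 -75834/12671; -47424/12671 41638/12671 53696/12671; -75834/12671 53696/12671 89403/12671]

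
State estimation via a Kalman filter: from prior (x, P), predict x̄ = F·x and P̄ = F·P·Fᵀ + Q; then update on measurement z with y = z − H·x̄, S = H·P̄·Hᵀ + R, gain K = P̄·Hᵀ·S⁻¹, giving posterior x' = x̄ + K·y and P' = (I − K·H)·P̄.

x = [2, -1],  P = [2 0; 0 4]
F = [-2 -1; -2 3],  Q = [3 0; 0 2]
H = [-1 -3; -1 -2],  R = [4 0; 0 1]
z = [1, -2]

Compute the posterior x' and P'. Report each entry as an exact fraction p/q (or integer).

x̄ = F·x = [-3, -7]
P̄ = F·P·Fᵀ + Q = [15 -4; -4 46]
y = z − H·x̄ = [-23, -19]
S = H·P̄·Hᵀ + R = [409 271; 271 184]
K = P̄·Hᵀ·S⁻¹ = [269/363 -410/363; -808/1815 322/1815]
x' = x̄ + K·y = [514/363, -239/1815]
P' = (I − K·H)·P̄ = [3382/363 -1486/363; -1486/363 3554/1815]

x' = [514/363, -239/1815]
P' = [3382/363 -1486/363; -1486/363 3554/1815]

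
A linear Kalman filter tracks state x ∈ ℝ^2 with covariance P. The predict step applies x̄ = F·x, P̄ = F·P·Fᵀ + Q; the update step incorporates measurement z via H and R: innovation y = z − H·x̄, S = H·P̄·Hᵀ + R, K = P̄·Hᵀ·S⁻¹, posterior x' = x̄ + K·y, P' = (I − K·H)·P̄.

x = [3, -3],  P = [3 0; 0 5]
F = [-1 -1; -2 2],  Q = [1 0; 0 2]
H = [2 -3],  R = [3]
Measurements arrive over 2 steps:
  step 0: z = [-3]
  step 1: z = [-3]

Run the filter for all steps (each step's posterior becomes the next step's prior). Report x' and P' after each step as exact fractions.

step 0: x' = [-390/131, -142/131], P' = [879/131 576/131; 576/131 1262/393]
step 1: x' = [91842/22193, 83514/22193], P' = [303936/22193 195378/22193; 195378/22193 132426/22193]

step 0: x̄ = F·x = [0, -12]
step 0: P̄ = F·P·Fᵀ + Q = [9 -4; -4 34]
step 0: y = z − H·x̄ = [-39]
step 0: S = H·P̄·Hᵀ + R = [393]
step 0: K = P̄·Hᵀ·S⁻¹ = [10/131; -110/393]
step 0: x' = x̄ + K·y = [-390/131, -142/131]
step 0: P' = (I − K·H)·P̄ = [879/131 576/131; 576/131 1262/393]
step 1: x̄ = F·x = [532/131, 496/131]
step 1: P̄ = F·P·Fᵀ + Q = [7748/393 2750/393; 2750/393 2558/393]
step 1: y = z − H·x̄ = [31/131]
step 1: S = H·P̄·Hᵀ + R = [22193/393]
step 1: K = P̄·Hᵀ·S⁻¹ = [7246/22193; -2174/22193]
step 1: x' = x̄ + K·y = [91842/22193, 83514/22193]
step 1: P' = (I − K·H)·P̄ = [303936/22193 195378/22193; 195378/22193 132426/22193]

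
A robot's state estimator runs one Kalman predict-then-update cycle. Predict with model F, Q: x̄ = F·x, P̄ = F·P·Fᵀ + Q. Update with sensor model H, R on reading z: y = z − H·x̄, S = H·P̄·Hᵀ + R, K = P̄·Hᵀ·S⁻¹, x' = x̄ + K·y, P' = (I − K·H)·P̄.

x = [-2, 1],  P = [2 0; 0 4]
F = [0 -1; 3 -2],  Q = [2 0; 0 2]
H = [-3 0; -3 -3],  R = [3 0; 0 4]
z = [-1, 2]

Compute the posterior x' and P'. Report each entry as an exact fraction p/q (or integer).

x' = [958/2351, -2730/2351]
P' = [696/2351 -668/2351; -668/2351 1668/2351]

x̄ = F·x = [-1, -8]
P̄ = F·P·Fᵀ + Q = [6 8; 8 36]
y = z − H·x̄ = [-4, -25]
S = H·P̄·Hᵀ + R = [57 126; 126 526]
K = P̄·Hᵀ·S⁻¹ = [-696/2351 -21/2351; 668/2351 -750/2351]
x' = x̄ + K·y = [958/2351, -2730/2351]
P' = (I − K·H)·P̄ = [696/2351 -668/2351; -668/2351 1668/2351]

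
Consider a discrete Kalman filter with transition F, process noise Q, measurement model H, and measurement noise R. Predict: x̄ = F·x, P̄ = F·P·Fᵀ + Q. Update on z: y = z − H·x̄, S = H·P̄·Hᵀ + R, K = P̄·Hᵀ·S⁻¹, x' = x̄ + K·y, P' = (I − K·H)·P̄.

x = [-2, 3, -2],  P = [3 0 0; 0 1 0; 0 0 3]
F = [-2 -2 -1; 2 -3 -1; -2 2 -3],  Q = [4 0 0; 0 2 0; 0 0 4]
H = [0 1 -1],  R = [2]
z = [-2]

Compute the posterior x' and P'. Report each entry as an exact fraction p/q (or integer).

x' = [-500/93, -148/93, 88/93]
P' = [1739/93 421/93 461/93; 421/93 1193/93 1123/93; 461/93 1123/93 1235/93]

x̄ = F·x = [0, -11, 16]
P̄ = F·P·Fᵀ + Q = [23 -3 17; -3 26 -9; 17 -9 47]
y = z − H·x̄ = [25]
S = H·P̄·Hᵀ + R = [93]
K = P̄·Hᵀ·S⁻¹ = [-20/93; 35/93; -56/93]
x' = x̄ + K·y = [-500/93, -148/93, 88/93]
P' = (I − K·H)·P̄ = [1739/93 421/93 461/93; 421/93 1193/93 1123/93; 461/93 1123/93 1235/93]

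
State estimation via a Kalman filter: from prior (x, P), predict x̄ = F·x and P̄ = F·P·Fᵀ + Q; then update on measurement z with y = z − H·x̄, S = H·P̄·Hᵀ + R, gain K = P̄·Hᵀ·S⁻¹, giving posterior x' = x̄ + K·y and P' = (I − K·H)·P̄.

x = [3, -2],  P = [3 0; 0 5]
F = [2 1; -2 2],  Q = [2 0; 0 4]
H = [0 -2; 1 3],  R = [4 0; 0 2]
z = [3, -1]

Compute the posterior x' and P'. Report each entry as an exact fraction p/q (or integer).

x' = [613/155, -1808/1085]
P' = [1074/155 -292/155; -292/155 752/1085]

x̄ = F·x = [4, -10]
P̄ = F·P·Fᵀ + Q = [19 -2; -2 36]
y = z − H·x̄ = [-17, 25]
S = H·P̄·Hᵀ + R = [148 -212; -212 333]
K = P̄·Hᵀ·S⁻¹ = [146/155 99/155; -376/1085 106/1085]
x' = x̄ + K·y = [613/155, -1808/1085]
P' = (I − K·H)·P̄ = [1074/155 -292/155; -292/155 752/1085]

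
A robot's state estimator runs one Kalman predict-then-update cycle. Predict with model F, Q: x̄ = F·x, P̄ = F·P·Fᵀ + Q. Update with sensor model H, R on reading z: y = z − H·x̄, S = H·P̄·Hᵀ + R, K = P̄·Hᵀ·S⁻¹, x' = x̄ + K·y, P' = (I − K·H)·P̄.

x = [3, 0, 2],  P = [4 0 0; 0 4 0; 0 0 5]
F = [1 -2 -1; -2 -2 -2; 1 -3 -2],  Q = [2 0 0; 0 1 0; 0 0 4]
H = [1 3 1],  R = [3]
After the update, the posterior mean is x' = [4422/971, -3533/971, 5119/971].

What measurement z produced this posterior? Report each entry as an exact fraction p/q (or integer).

z = [-1]

x̄ = F·x = [1, -10, -1]
P̄ = F·P·Fᵀ + Q = [27 18 38; 18 53 36; 38 36 64]
S = H·P̄·Hᵀ + R = [971]
K = P̄·Hᵀ·S⁻¹ = [119/971; 213/971; 210/971]
x' − x̄ = [3451/971, 6177/971, 6090/971] = K·y
y = (KᵀK)⁻¹·Kᵀ·(x' − x̄) = [29]
z = y + H·x̄ = [29] + [-30] = [-1]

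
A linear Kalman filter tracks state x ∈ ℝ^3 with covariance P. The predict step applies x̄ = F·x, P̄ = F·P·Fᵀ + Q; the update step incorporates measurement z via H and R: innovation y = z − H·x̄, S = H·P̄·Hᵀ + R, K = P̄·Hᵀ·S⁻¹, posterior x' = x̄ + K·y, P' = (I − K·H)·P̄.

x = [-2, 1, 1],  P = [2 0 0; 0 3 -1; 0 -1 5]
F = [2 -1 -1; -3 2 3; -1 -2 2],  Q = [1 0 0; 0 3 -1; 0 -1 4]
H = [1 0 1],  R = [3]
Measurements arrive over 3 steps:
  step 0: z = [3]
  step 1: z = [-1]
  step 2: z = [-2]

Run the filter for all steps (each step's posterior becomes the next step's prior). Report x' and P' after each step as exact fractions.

step 0: x' = [-239/48, 169/16, 181/24], P' = [671/48 -441/16 -325/24; -441/16 1053/16 219/8; -325/24 219/8 191/12]
step 1: x' = [-71227/9668, 169197/9668, 60209/9668], P' = [296269/9668 -617015/9668 -274927/9668; -617015/9668 1377545/9668 574541/9668; -274927/9668 574541/9668 282445/9668]
step 2: x' = [7371881/12758953, -20714365/12758953, -34387606/12758953], P' = [368928912/12758953 -775444128/12758953 -339991944/12758953; -775444128/12758953 1750611845/12758953 718068042/12758953; -339991944/12758953 718068042/12758953 349244823/12758953]

step 0: x̄ = F·x = [-6, 11, 2]
step 0: P̄ = F·P·Fᵀ + Q = [15 -28 -8; -28 66 25; -8 25 46]
step 0: y = z − H·x̄ = [7]
step 0: S = H·P̄·Hᵀ + R = [48]
step 0: K = P̄·Hᵀ·S⁻¹ = [7/48; -1/16; 19/24]
step 0: x' = x̄ + K·y = [-239/48, 169/16, 181/24]
step 0: P' = (I − K·H)·P̄ = [671/48 -441/16 -325/24; -441/16 1053/16 219/8; -325/24 219/8 191/12]
step 1: x̄ = F·x = [-449/16, 939/16, -17/16]
step 1: P̄ = F·P·Fᵀ + Q = [5725/16 -11439/16 1389/16; -11439/16 23013/16 -2719/16; 1389/16 -2719/16 1117/16]
step 1: y = z − H·x̄ = [225/8]
step 1: S = H·P̄·Hᵀ + R = [2417/4]
step 1: K = P̄·Hᵀ·S⁻¹ = [3557/4834; -7079/4834; 1253/4834]
step 1: x' = x̄ + K·y = [-71227/9668, 169197/9668, 60209/9668]
step 1: P' = (I − K·H)·P̄ = [296269/9668 -617015/9668 -274927/9668; -617015/9668 1377545/9668 574541/9668; -274927/9668 574541/9668 282445/9668]
step 2: x̄ = F·x = [-92965/2417, 366351/4834, -146749/9668]
step 2: P̄ = F·P·Fᵀ + Q = [1892896/2417 -3761548/2417 518518/2417; -3761548/2417 7498742/2417 -2039585/4834; 518518/2417 -2039585/4834 1010221/9668]
step 2: y = z − H·x̄ = [499273/9668]
step 2: S = H·P̄·Hᵀ + R = [12758953/9668]
step 2: K = P̄·Hᵀ·S⁻¹ = [9645656/12758953; -19125362/12758953; 3084293/12758953]
step 2: x' = x̄ + K·y = [7371881/12758953, -20714365/12758953, -34387606/12758953]
step 2: P' = (I − K·H)·P̄ = [368928912/12758953 -775444128/12758953 -339991944/12758953; -775444128/12758953 1750611845/12758953 718068042/12758953; -339991944/12758953 718068042/12758953 349244823/12758953]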